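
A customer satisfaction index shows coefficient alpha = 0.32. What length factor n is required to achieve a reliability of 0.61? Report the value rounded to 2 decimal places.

Spearman-Brown solved for the length factor n:
n = r_target (1 − r_old) / [ r_old (1 − r_target) ]
n = 0.61 × (1 − 0.32) / [ 0.32 × (1 − 0.61) ]
  = 0.4148 / 0.1248 = 3.3237

3.32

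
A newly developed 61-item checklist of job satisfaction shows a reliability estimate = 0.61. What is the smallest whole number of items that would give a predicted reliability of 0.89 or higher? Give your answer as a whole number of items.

Rearranging the Spearman-Brown formula for n,
n = r*(1 − r) / [ r (1 − r*) ]
n = [0.89 × 0.39] / [0.61 × 0.11]
n = 0.3471 / 0.0671 ≈ 5.1729
5.1729 × 61 = 315.55 → 316 items

316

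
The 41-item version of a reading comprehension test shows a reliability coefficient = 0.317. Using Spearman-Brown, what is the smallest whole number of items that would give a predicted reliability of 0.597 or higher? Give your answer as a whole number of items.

131

n = 0.597(1 − 0.317) / [0.317(1 − 0.597)]
  = 0.407751 / 0.127751 = 3.1918
Items needed = n × 41 = 3.1918 × 41 ≈ 130.86 → round up to 131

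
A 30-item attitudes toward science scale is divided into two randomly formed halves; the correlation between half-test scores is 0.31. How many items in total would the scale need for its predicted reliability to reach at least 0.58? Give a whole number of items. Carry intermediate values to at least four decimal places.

r_full = 2(0.31)/(1 + 0.31) = 0.4733
n = r_tgt(1 − r_full) / [r_full(1 − r_tgt)] = 0.58 × 0.5267 / (0.4733 × 0.42) ≈ 1.5368
Items = 1.5368 × 30 ≈ 46.10 → 47

47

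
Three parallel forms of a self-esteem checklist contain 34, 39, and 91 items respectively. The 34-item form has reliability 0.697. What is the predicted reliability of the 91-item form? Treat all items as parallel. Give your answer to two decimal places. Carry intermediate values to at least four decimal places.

The 39-item form is not needed; work directly from the 34-item form with n = 91/34 = 2.6765.
r_{91} = n·r / (1 + (n − 1)·r) = 1.8655 / 2.1685 ≈ 0.8603

0.86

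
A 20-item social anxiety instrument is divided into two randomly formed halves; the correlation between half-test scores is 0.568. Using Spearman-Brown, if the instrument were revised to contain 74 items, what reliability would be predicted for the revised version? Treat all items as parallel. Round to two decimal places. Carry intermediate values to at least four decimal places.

First correct the split-half correlation to full-test reliability: r_full = 2 × 0.568 / (1 + 0.568) ≈ 0.7245
Then adjust to 74 items: n = 74/20 = 3.7000
r_new = n·r_full / (1 + (n − 1)·r_full) = 2.6807 / 2.9562 ≈ 0.9068

0.91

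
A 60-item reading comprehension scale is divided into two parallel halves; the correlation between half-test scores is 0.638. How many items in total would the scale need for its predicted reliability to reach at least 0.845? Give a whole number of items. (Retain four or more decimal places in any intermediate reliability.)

Corrected full-test reliability: r_full = 2 × 0.638 / (1 + 0.638) ≈ 0.7790
Solve Spearman-Brown for n: n = 0.845(1 − 0.7790) / [0.7790(1 − 0.845)] = 1.5466
Items = 1.5466 × 60 ≈ 92.80 → 93

93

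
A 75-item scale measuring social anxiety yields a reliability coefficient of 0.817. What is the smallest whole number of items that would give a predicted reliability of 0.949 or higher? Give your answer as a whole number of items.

313

n = [0.949 × 0.183] / [0.817 × 0.051]
  = 0.173667 / 0.041667 = 4.1680
Items needed = n × 75 = 4.1680 × 75 ≈ 312.60 → round up to 313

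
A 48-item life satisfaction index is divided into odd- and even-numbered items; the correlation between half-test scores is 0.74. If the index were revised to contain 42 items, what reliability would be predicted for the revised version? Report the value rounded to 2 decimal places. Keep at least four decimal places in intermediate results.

Spearman-Brown correction (n = 2): r_full = 2·0.74/(1 + 0.74) = 0.8506
Length factor from 48 to 42 items: n = 42/48 = 0.8750
r_new = n·r_full / (1 + (n − 1)·r_full) = 0.7443 / 0.8937 ≈ 0.8328

0.83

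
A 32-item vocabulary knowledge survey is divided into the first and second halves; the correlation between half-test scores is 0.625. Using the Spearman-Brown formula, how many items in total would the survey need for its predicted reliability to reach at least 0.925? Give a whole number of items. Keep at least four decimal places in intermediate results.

119

Corrected full-test reliability: r_full = 2 × 0.625 / (1 + 0.625) ≈ 0.7692
Solve Spearman-Brown for n: n = 0.925(1 − 0.7692) / [0.7692(1 − 0.925)] = 3.7006
Required items = 3.7006 × 32 = 118.42, so 119 items.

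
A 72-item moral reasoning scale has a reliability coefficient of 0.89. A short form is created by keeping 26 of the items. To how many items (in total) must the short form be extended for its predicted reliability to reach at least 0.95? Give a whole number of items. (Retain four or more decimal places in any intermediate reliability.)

First, r for the 26-item form: n = 26/72 = 0.3611, so r_26 = 0.3611·0.89/(1 + (0.3611 − 1)·0.89) = 0.7450
Then solve for n' with r_old = 0.7450, r_target = 0.95: n' = 0.95(1 − 0.7450)/[0.7450(1 − 0.95)] = 6.5034
Total items = 6.5034 × 26 = 169.09, rounded up to 170.

170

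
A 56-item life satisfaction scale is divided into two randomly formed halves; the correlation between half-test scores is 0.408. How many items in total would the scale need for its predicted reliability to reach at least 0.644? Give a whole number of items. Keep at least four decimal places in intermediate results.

Corrected full-test reliability: r_full = 2 × 0.408 / (1 + 0.408) ≈ 0.5795
Solve Spearman-Brown for n: n = 0.644(1 − 0.5795) / [0.5795(1 − 0.644)] = 1.3126
Items = 1.3126 × 56 ≈ 73.51 → 74

74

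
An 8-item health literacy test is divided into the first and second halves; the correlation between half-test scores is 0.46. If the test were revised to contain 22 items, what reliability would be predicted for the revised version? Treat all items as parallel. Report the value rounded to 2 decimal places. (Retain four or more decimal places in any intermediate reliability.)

0.82

First correct the split-half correlation to full-test reliability: r_full = 2 × 0.46 / (1 + 0.46) ≈ 0.6301
Then adjust to 22 items: n = 22/8 = 2.7500
r_new = n·r_full / (1 + (n − 1)·r_full) = 1.7328 / 2.1027 ≈ 0.8241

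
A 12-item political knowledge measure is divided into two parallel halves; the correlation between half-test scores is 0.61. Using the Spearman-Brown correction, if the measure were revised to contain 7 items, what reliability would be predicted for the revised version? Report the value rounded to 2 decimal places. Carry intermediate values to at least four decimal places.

0.65

First correct the split-half correlation to full-test reliability: r_full = 2 × 0.61 / (1 + 0.61) ≈ 0.7578
Then adjust to 7 items: n = 7/12 = 0.5833
r_new = n·r_full / (1 + (n − 1)·r_full) = 0.4420 / 0.6842 ≈ 0.6460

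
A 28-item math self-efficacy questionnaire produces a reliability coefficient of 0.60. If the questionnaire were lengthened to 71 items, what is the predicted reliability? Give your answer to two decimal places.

0.79

The new length is 71/28 = 2.5357 times the old.
Spearman-Brown: r_new = n·r / (1 + (n − 1)·r)
r_new = (2.5357 × 0.60) / (1 + (2.5357 − 1) × 0.60)
     = 1.5214 / 1.9214 = 0.7918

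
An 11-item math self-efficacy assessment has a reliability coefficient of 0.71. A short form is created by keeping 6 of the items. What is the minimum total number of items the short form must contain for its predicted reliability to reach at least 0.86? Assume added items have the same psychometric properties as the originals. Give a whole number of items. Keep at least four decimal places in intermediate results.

28

First, r for the 6-item form: n = 6/11 = 0.5455, so r_6 = 0.5455·0.71/(1 + (0.5455 − 1)·0.71) = 0.5718
Then solve for n' with r_old = 0.5718, r_target = 0.86: n' = 0.86(1 − 0.5718)/[0.5718(1 − 0.86)] = 4.6002
Total items = 4.6002 × 6 = 27.60, rounded up to 28.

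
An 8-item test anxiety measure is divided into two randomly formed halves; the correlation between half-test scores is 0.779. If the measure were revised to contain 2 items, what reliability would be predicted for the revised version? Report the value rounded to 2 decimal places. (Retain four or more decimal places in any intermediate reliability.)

Full-test reliability from the split-half r: r_full = 2(0.779)/(1 + 0.779) = 0.8758
Then adjust to 2 items: n = 2/8 = 0.2500
r_new = n·r_full / (1 + (n − 1)·r_full) = 0.2190 / 0.3431 ≈ 0.6383

0.64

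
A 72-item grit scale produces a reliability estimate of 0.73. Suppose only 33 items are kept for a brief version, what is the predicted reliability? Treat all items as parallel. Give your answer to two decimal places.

n = 33/72 = 0.4583
r_new = (0.4583 × 0.73) / (1 + (0.4583 − 1) × 0.73)
r_new = 0.3346 / 0.6046 ≈ 0.5534

0.55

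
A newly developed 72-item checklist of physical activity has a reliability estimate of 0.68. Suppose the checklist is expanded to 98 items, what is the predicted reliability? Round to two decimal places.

0.74

n = 98/72 = 1.3611
By Spearman-Brown, r_new = n r / (1 + (n − 1) r).
r_new = 1.3611·0.68 / [1 + (1.3611 − 1)·0.68]
     = 0.9255 / 1.2455 = 0.7431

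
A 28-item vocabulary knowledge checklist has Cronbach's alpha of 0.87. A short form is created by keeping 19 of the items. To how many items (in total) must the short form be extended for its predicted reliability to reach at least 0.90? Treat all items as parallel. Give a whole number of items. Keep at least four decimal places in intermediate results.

First, r for the 19-item form: n = 19/28 = 0.6786, so r_19 = 0.6786·0.87/(1 + (0.6786 − 1)·0.87) = 0.8195
Length factor from the short form to reach 0.90: n' = 0.90(1 − 0.8195) / [0.8195(1 − 0.90)] ≈ 1.9823
Items = 1.9823 × 19 ≈ 37.66 → 38

38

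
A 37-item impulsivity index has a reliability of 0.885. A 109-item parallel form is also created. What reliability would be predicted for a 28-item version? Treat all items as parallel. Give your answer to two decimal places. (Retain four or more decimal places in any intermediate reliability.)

Only the ratio of lengths matters: n = 28/37 = 0.7568
r_{28} = n·r / (1 + (n − 1)·r) = 0.6698 / 0.7848 ≈ 0.8535

0.85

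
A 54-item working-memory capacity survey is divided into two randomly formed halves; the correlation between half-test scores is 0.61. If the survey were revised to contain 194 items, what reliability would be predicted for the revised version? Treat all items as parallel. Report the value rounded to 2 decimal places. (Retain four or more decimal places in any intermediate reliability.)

0.92

Spearman-Brown correction (n = 2): r_full = 2·0.61/(1 + 0.61) = 0.7578
Then adjust to 194 items: n = 194/54 = 3.5926
r_new = n·r_full / (1 + (n − 1)·r_full) = 2.7225 / 2.9647 ≈ 0.9183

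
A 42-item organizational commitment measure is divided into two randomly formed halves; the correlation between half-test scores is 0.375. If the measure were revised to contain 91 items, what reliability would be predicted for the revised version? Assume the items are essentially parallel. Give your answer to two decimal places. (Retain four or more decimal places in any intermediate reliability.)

First correct the split-half correlation to full-test reliability: r_full = 2 × 0.375 / (1 + 0.375) ≈ 0.5455
Length factor from 42 to 91 items: n = 91/42 = 2.1667
r_new = n·r_full / (1 + (n − 1)·r_full) = 1.1819 / 1.6364 ≈ 0.7223

0.72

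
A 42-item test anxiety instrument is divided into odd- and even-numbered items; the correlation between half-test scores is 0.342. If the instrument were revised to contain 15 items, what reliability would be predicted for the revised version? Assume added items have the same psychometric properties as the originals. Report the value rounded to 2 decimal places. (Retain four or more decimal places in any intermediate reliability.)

0.27

First correct the split-half correlation to full-test reliability: r_full = 2 × 0.342 / (1 + 0.342) ≈ 0.5097
Then adjust to 15 items: n = 15/42 = 0.3571
r_new = n·r_full / (1 + (n − 1)·r_full) = 0.1820 / 0.6723 ≈ 0.2707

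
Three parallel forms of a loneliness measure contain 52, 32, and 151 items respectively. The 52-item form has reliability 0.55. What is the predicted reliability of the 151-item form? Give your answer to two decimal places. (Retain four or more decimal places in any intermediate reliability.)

Only the ratio of lengths matters: n = 151/52 = 2.9038
r_{151} = n·r / (1 + (n − 1)·r) = 1.5971 / 2.0471 ≈ 0.7802

0.78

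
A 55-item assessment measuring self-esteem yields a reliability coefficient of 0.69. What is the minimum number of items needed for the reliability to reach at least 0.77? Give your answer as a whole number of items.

83

n = 0.77 × (1 − 0.69) / [ 0.69 × (1 − 0.77) ]
n = 0.2387 / 0.1587 ≈ 1.5041
1.5041 × 55 = 82.73 → 83 items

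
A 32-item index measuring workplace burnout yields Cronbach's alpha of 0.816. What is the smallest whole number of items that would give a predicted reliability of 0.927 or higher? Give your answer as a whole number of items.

Rearranging the Spearman-Brown formula for n,
n = r*(1 − r) / [ r (1 − r*) ]
n = 0.927(1 − 0.816) / [0.816(1 − 0.927)]
  = 0.170568 / 0.059568 = 2.8634
2.8634 × 32 = 91.63 → 92 items

92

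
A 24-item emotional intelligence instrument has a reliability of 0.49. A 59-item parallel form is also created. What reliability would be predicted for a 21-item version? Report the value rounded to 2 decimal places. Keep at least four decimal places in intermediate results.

0.46

The 59-item form is not needed; work directly from the 24-item form with n = 21/24 = 0.8750.
r_{21} = n·r / (1 + (n − 1)·r) = 0.4287 / 0.9387 ≈ 0.4567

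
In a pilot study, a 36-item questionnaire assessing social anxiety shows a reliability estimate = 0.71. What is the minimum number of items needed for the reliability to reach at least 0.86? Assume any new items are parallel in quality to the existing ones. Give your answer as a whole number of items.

n = 0.86(1 − 0.71) / [0.71(1 − 0.86)]
n = 0.2494 / 0.0994 ≈ 2.5091
So the test needs 2.5091 × 36 ≈ 90.33 items; rounding up, 91.

91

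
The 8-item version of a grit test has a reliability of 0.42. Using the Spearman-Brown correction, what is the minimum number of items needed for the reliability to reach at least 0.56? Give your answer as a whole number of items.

15

n = 0.56(1 − 0.42) / [0.42(1 − 0.56)]
  = 0.3248 / 0.1848 = 1.7576
Items needed = n × 8 = 1.7576 × 8 ≈ 14.06 → round up to 15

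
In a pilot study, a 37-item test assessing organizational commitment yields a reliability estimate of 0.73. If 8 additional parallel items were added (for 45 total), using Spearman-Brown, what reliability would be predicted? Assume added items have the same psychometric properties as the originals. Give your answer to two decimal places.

0.77

The new length is 45/37 = 1.2162 times the old.
Spearman-Brown: r_new = n·r / (1 + (n − 1)·r)
r_new = (1.2162 × 0.73) / (1 + (1.2162 − 1) × 0.73)
     = 0.8878 / 1.1578 = 0.7668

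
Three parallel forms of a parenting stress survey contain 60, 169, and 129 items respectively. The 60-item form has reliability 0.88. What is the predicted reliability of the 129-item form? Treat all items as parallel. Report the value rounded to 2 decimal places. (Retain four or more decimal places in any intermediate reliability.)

The 169-item form is not needed; work directly from the 60-item form with n = 129/60 = 2.1500.
r_{129} = n·r / (1 + (n − 1)·r) = 1.8920 / 2.0120 ≈ 0.9404

0.94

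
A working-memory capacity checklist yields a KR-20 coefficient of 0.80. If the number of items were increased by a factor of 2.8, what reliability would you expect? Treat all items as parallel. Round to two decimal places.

Spearman-Brown: r_new = n·r / (1 + (n − 1)·r)
r_new = (2.8 × 0.80) / (1 + (2.8 − 1) × 0.80)
r_new = 2.2400 / 2.4400 ≈ 0.9180

0.92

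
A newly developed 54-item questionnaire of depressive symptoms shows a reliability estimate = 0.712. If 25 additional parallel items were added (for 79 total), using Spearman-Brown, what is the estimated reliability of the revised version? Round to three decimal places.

Length ratio n = 79/54 = 1.463
r_new = (1.463 × 0.712) / (1 + (1.463 − 1) × 0.712)
     = 1.0417 / 1.3297 = 0.7834

0.783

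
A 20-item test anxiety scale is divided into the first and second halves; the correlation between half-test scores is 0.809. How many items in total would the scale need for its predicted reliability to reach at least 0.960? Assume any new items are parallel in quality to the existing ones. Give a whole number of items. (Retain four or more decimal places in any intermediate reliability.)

57

Corrected full-test reliability: r_full = 2 × 0.809 / (1 + 0.809) ≈ 0.8944
Solve Spearman-Brown for n: n = 0.960(1 − 0.8944) / [0.8944(1 − 0.960)] = 2.8336
Items = 2.8336 × 20 ≈ 56.67 → 57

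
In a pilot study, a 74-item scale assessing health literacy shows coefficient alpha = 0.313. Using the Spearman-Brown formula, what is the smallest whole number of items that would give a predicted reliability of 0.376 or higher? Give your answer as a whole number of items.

n = [0.376 × 0.687] / [0.313 × 0.624]
  = 0.258312 / 0.195312 = 1.3226
Items needed = n × 74 = 1.3226 × 74 ≈ 97.87 → round up to 98

98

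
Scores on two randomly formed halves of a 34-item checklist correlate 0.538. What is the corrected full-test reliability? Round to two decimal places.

Apply the Spearman-Brown correction with n = 2:
r_full = 2(0.538) / (1 + 0.538)
       = 1.0760 / 1.5380 = 0.6996

0.70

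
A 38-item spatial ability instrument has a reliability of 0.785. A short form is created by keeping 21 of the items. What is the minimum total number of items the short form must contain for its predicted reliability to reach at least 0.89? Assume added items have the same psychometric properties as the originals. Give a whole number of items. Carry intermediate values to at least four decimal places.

First, r for the 21-item form: n = 21/38 = 0.5526, so r_21 = 0.5526·0.785/(1 + (0.5526 − 1)·0.785) = 0.6686
Then solve for n' with r_old = 0.6686, r_target = 0.89: n' = 0.89(1 − 0.6686)/[0.6686(1 − 0.89)] = 4.0104
Items = 4.0104 × 21 ≈ 84.22 → 85

85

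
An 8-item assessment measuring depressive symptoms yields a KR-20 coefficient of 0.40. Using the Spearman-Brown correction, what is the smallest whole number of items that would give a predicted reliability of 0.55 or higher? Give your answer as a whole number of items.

15

Spearman-Brown solved for the length factor n:
n = r*(1 − r) / [ r (1 − r*) ]
n = [0.55 × 0.60] / [0.40 × 0.45]
n = 0.3300 / 0.1800 ≈ 1.8333
So the test needs 1.8333 × 8 ≈ 14.67 items; rounding up, 15.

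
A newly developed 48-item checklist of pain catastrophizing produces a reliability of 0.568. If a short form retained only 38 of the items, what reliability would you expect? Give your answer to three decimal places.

0.510

The new length is 38/48 = 0.7917 times the old.
Spearman-Brown: r_new = n·r / (1 + (n − 1)·r)
r_new = (0.7917 × 0.568) / (1 + (0.7917 − 1) × 0.568)
r_new = 0.4497 / 0.8817 ≈ 0.5100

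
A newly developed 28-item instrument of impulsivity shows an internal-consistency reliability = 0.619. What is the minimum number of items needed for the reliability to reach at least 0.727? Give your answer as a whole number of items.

Rearranging the Spearman-Brown formula for n,
n = r_target (1 − r_old) / [ r_old (1 − r_target) ]
n = 0.727 × (1 − 0.619) / [ 0.619 × (1 − 0.727) ]
n = 0.276987 / 0.168987 ≈ 1.6391
Items needed = n × 28 = 1.6391 × 28 ≈ 45.89 → round up to 46

46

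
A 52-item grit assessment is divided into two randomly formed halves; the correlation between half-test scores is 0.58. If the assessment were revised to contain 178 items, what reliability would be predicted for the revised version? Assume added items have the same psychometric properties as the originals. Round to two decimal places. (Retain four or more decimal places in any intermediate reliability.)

0.90

First correct the split-half correlation to full-test reliability: r_full = 2 × 0.58 / (1 + 0.58) ≈ 0.7342
Then adjust to 178 items: n = 178/52 = 3.4231
r_new = n·r_full / (1 + (n − 1)·r_full) = 2.5132 / 2.7790 ≈ 0.9044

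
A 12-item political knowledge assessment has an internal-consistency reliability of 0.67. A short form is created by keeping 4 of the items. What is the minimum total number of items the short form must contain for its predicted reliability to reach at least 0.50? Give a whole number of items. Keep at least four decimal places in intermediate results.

Short-form reliability: n = 4/12 = 0.3333; r_4 = n·r/(1+(n−1)r) ≈ 0.4036
Then solve for n' with r_old = 0.4036, r_target = 0.50: n' = 0.50(1 − 0.4036)/[0.4036(1 − 0.50)] = 1.4777
Items = 1.4777 × 4 ≈ 5.91 → 6

6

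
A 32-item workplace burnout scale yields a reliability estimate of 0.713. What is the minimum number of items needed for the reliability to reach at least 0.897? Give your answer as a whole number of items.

n = [0.897 × 0.287] / [0.713 × 0.103]
  = 0.257439 / 0.073439 = 3.5055
3.5055 × 32 = 112.18 → 113 items

113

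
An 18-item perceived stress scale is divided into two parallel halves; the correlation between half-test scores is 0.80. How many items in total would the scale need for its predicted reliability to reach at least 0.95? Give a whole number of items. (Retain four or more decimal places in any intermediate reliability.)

43

r_full = 2(0.80)/(1 + 0.80) = 0.8889
Solve Spearman-Brown for n: n = 0.95(1 − 0.8889) / [0.8889(1 − 0.95)] = 2.3747
Required items = 2.3747 × 18 = 42.74, so 43 items.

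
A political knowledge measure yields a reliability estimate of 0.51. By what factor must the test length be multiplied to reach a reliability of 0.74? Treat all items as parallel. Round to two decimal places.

Spearman-Brown solved for the length factor n:
n = r_target (1 − r_old) / [ r_old (1 − r_target) ]
n = 0.74 × (1 − 0.51) / [ 0.51 × (1 − 0.74) ]
n = 0.3626 / 0.1326 ≈ 2.7345

2.73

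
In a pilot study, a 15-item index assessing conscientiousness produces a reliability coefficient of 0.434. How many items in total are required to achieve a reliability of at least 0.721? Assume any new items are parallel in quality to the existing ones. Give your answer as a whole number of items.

Rearranging the Spearman-Brown formula for n,
n = r_target (1 − r_old) / [ r_old (1 − r_target) ]
n = 0.721 × (1 − 0.434) / [ 0.434 × (1 − 0.721) ]
  = 0.408086 / 0.121086 = 3.3702
3.3702 × 15 = 50.55 → 51 items

51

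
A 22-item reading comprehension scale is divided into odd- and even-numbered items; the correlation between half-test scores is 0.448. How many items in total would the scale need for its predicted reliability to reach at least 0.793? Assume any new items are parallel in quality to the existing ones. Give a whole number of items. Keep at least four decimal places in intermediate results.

52

Corrected full-test reliability: r_full = 2 × 0.448 / (1 + 0.448) ≈ 0.6188
n = r_tgt(1 − r_full) / [r_full(1 − r_tgt)] = 0.793 × 0.3812 / (0.6188 × 0.207) ≈ 2.3600
Required items = 2.3600 × 22 = 51.92, so 52 items.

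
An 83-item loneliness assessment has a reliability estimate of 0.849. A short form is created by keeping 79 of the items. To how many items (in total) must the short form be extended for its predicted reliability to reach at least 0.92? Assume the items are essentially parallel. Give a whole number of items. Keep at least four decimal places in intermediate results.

170

Short-form reliability: n = 79/83 = 0.9518; r_79 = n·r/(1+(n−1)r) ≈ 0.8426
Then solve for n' with r_old = 0.8426, r_target = 0.92: n' = 0.92(1 − 0.8426)/[0.8426(1 − 0.92)] = 2.1482
Items = 2.1482 × 79 ≈ 169.71 → 170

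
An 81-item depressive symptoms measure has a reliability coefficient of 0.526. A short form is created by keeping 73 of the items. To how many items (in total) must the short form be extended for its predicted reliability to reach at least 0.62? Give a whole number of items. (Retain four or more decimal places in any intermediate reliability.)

Short-form reliability: n = 73/81 = 0.9012; r_73 = n·r/(1+(n−1)r) ≈ 0.5000
Then solve for n' with r_old = 0.5000, r_target = 0.62: n' = 0.62(1 − 0.5000)/[0.5000(1 − 0.62)] = 1.6316
Items = 1.6316 × 73 ≈ 119.11 → 120

120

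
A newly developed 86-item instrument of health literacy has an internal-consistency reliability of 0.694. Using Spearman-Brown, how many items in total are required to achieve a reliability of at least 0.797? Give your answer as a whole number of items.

149

Invert Spearman-Brown to solve for n:
n = r*(1 − r) / [ r (1 − r*) ]
n = [0.797 × 0.306] / [0.694 × 0.203]
  = 0.243882 / 0.140882 = 1.7311
1.7311 × 86 = 148.87 → 149 items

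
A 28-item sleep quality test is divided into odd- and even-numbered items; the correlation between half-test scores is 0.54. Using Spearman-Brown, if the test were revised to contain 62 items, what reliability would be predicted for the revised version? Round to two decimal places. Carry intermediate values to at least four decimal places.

Full-test reliability from the split-half r: r_full = 2(0.54)/(1 + 0.54) = 0.7013
Length factor from 28 to 62 items: n = 62/28 = 2.2143
r_new = n·r_full / (1 + (n − 1)·r_full) = 1.5529 / 1.8516 ≈ 0.8387

0.84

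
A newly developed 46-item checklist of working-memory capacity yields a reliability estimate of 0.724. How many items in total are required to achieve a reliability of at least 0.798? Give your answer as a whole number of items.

70

n = 0.798(1 − 0.724) / [0.724(1 − 0.798)]
n = 0.220248 / 0.146248 ≈ 1.5060
1.5060 × 46 = 69.28 → 70 items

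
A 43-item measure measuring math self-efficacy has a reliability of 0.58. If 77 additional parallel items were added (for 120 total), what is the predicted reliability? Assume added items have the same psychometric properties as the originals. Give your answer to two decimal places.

Length ratio n = 120/43 = 2.7907
Apply the Spearman-Brown prophecy formula, r' = nr / [1 + (n − 1)r]:
r_new = 2.7907·0.58 / [1 + (2.7907 − 1)·0.58]
     = 1.6186 / 2.0386 = 0.7940

0.79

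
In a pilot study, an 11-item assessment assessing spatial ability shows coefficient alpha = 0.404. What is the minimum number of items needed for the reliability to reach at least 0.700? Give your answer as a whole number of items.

Invert Spearman-Brown to solve for n:
n = r*(1 − r) / [ r (1 − r*) ]
n = [0.700 × 0.596] / [0.404 × 0.300]
n = 0.417200 / 0.121200 ≈ 3.4422
Items needed = n × 11 = 3.4422 × 11 ≈ 37.86 → round up to 38

38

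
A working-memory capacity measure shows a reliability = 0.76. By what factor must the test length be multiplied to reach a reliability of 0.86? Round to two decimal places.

1.94

n = 0.86(1 − 0.76) / [0.76(1 − 0.86)]
n = 0.2064 / 0.1064 ≈ 1.9398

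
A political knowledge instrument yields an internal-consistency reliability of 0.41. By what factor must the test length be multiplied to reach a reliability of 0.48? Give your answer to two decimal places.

Spearman-Brown solved for the length factor n:
n = r*(1 − r) / [ r (1 − r*) ]
n = 0.48(1 − 0.41) / [0.41(1 − 0.48)]
n = 0.2832 / 0.2132 ≈ 1.3283

1.33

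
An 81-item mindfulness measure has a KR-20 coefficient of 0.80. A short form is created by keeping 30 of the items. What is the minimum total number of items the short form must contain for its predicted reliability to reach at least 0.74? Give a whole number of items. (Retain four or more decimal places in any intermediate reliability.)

First, r for the 30-item form: n = 30/81 = 0.3704, so r_30 = 0.3704·0.80/(1 + (0.3704 − 1)·0.80) = 0.5970
Length factor from the short form to reach 0.74: n' = 0.74(1 − 0.5970) / [0.5970(1 − 0.74)] ≈ 1.9213
Items = 1.9213 × 30 ≈ 57.64 → 58

58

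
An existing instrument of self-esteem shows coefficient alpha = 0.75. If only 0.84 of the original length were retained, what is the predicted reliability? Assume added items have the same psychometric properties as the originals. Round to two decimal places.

0.72

Apply the Spearman-Brown prophecy formula, r' = nr / [1 + (n − 1)r]:
r_new = 0.84·0.75 / [1 + (0.84 − 1)·0.75]
r_new = 0.6300 / 0.8800 ≈ 0.7159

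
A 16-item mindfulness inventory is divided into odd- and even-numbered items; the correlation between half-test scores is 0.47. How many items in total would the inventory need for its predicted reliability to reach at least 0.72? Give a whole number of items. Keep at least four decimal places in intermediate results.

Corrected full-test reliability: r_full = 2 × 0.47 / (1 + 0.47) ≈ 0.6395
Solve Spearman-Brown for n: n = 0.72(1 − 0.6395) / [0.6395(1 − 0.72)] = 1.4496
Required items = 1.4496 × 16 = 23.19, so 24 items.

24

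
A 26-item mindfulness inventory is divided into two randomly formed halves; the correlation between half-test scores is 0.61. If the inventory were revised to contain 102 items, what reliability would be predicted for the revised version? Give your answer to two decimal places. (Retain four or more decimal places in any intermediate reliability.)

Full-test reliability from the split-half r: r_full = 2(0.61)/(1 + 0.61) = 0.7578
Length factor from 26 to 102 items: n = 102/26 = 3.9231
r_new = n·r_full / (1 + (n − 1)·r_full) = 2.9729 / 3.2151 ≈ 0.9247

0.92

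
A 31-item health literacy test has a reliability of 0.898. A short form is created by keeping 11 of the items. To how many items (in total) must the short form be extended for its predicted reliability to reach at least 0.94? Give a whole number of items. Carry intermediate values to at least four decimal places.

56

First, r for the 11-item form: n = 11/31 = 0.3548, so r_11 = 0.3548·0.898/(1 + (0.3548 − 1)·0.898) = 0.7575
Length factor from the short form to reach 0.94: n' = 0.94(1 − 0.7575) / [0.7575(1 − 0.94)] ≈ 5.0154
Items = 5.0154 × 11 ≈ 55.17 → 56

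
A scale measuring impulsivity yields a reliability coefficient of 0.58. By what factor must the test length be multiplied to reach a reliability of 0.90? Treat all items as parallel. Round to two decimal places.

6.52

n = 0.90 × (1 − 0.58) / [ 0.58 × (1 − 0.90) ]
  = 0.3780 / 0.0580 = 6.5172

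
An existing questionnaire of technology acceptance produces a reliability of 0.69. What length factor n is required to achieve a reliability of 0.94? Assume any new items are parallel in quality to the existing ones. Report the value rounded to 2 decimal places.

7.04

n = 0.94 × (1 − 0.69) / [ 0.69 × (1 − 0.94) ]
  = 0.2914 / 0.0414 = 7.0386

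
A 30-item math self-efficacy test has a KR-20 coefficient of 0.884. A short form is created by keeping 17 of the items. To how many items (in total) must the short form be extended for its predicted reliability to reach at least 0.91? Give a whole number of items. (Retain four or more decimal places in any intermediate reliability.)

First, r for the 17-item form: n = 17/30 = 0.5667, so r_17 = 0.5667·0.884/(1 + (0.5667 − 1)·0.884) = 0.8120
Then solve for n' with r_old = 0.8120, r_target = 0.91: n' = 0.91(1 − 0.8120)/[0.8120(1 − 0.91)] = 2.3410
Total items = 2.3410 × 17 = 39.80, rounded up to 40.

40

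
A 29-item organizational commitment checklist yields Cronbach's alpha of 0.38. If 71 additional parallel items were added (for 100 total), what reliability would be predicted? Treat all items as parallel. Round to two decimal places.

n = 100/29 = 3.4483
By Spearman-Brown, r_new = n r / (1 + (n − 1) r).
r_new = (3.4483 × 0.38) / (1 + (3.4483 − 1) × 0.38)
     = 1.3104 / 1.9304 = 0.6788

0.68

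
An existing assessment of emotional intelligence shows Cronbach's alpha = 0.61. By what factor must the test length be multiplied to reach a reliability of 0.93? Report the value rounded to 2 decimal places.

8.49

Invert Spearman-Brown to solve for n:
n = r_target (1 − r_old) / [ r_old (1 − r_target) ]
n = 0.93 × (1 − 0.61) / [ 0.61 × (1 − 0.93) ]
  = 0.3627 / 0.0427 = 8.4941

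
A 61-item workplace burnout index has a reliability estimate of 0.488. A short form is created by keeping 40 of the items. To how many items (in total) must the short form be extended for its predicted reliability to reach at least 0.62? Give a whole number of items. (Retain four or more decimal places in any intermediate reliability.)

First, r for the 40-item form: n = 40/61 = 0.6557, so r_40 = 0.6557·0.488/(1 + (0.6557 − 1)·0.488) = 0.3846
Length factor from the short form to reach 0.62: n' = 0.62(1 − 0.3846) / [0.3846(1 − 0.62)] ≈ 2.6107
Total items = 2.6107 × 40 = 104.43, rounded up to 105.

105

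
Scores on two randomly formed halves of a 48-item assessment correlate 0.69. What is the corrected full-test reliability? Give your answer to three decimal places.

0.817

Each half is half the length of the full test, so the full test is n = 2 times a half.
r_full = 2r_hh / (1 + r_hh) = 2 × 0.69 / (1 + 0.69)
       = 1.3800 / 1.6900 = 0.8166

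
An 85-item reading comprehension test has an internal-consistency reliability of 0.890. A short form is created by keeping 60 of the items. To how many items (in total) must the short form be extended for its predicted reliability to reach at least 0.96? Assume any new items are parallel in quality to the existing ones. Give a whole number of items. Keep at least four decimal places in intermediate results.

253

Short-form reliability: n = 60/85 = 0.7059; r_60 = n·r/(1+(n−1)r) ≈ 0.8510
Then solve for n' with r_old = 0.8510, r_target = 0.96: n' = 0.96(1 − 0.8510)/[0.8510(1 − 0.96)] = 4.2021
Total items = 4.2021 × 60 = 252.13, rounded up to 253.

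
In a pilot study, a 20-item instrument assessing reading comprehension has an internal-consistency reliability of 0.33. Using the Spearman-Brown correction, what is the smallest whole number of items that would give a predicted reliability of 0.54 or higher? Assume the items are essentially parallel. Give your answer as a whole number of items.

Spearman-Brown solved for the length factor n:
n = r_target (1 − r_old) / [ r_old (1 − r_target) ]
n = 0.54(1 − 0.33) / [0.33(1 − 0.54)]
n = 0.3618 / 0.1518 ≈ 2.3834
2.3834 × 20 = 47.67 → 48 items

48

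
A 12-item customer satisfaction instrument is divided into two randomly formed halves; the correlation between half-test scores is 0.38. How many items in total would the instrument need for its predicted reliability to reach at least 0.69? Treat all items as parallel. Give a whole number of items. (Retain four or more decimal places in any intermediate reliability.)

r_full = 2(0.38)/(1 + 0.38) = 0.5507
Solve Spearman-Brown for n: n = 0.69(1 − 0.5507) / [0.5507(1 − 0.69)] = 1.8160
Required items = 1.8160 × 12 = 21.79, so 22 items.

22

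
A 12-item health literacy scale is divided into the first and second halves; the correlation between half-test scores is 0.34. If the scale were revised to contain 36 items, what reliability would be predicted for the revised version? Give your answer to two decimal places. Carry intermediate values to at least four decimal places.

First correct the split-half correlation to full-test reliability: r_full = 2 × 0.34 / (1 + 0.34) ≈ 0.5075
Length factor from 12 to 36 items: n = 36/12 = 3.0000
r_new = n·r_full / (1 + (n − 1)·r_full) = 1.5225 / 2.0150 ≈ 0.7556

0.76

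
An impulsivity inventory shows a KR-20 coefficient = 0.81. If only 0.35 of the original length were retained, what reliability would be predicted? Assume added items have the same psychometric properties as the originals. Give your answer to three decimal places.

0.599

Apply the Spearman-Brown prophecy formula, r' = nr / [1 + (n − 1)r]:
r_new = 0.35·0.81 / [1 + (0.35 − 1)·0.81]
r_new = 0.2835 / 0.4735 ≈ 0.5987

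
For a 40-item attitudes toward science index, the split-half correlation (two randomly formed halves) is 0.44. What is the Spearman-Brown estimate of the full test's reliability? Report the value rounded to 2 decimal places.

0.61

r_full = 2r_hh / (1 + r_hh) = 2 × 0.44 / (1 + 0.44)
r_full = 0.8800 / 1.4400 ≈ 0.6111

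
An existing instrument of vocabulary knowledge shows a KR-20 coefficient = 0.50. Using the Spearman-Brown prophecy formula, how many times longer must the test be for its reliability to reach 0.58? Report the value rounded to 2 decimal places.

1.38

Rearranging the Spearman-Brown formula for n,
n = r_target (1 − r_old) / [ r_old (1 − r_target) ]
n = 0.58 × (1 − 0.50) / [ 0.50 × (1 − 0.58) ]
  = 0.2900 / 0.2100 = 1.3810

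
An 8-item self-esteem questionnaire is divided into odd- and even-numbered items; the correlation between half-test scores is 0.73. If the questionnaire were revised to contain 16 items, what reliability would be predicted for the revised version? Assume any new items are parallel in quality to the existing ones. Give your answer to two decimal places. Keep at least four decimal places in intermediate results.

Full-test reliability from the split-half r: r_full = 2(0.73)/(1 + 0.73) = 0.8439
Then adjust to 16 items: n = 16/8 = 2.0000
r_new = n·r_full / (1 + (n − 1)·r_full) = 1.6878 / 1.8439 ≈ 0.9153

0.92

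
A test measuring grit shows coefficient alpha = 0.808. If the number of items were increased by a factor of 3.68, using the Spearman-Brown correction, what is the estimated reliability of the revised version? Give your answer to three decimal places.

By Spearman-Brown, r_new = n r / (1 + (n − 1) r).
r_new = 3.68·0.808 / [1 + (3.68 − 1)·0.808]
     = 2.9734 / 3.1654 = 0.9393

0.939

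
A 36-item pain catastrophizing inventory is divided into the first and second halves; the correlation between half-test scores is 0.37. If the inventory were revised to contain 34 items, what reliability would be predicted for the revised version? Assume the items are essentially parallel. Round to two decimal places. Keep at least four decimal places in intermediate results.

First correct the split-half correlation to full-test reliability: r_full = 2 × 0.37 / (1 + 0.37) ≈ 0.5401
Length factor from 36 to 34 items: n = 34/36 = 0.9444
r_new = n·r_full / (1 + (n − 1)·r_full) = 0.5101 / 0.9700 ≈ 0.5259

0.53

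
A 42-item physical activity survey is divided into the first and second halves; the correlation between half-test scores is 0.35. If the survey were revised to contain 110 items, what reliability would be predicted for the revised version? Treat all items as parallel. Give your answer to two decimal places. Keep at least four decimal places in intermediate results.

0.74

Full-test reliability from the split-half r: r_full = 2(0.35)/(1 + 0.35) = 0.5185
Length factor from 42 to 110 items: n = 110/42 = 2.6190
r_new = n·r_full / (1 + (n − 1)·r_full) = 1.3580 / 1.8395 ≈ 0.7382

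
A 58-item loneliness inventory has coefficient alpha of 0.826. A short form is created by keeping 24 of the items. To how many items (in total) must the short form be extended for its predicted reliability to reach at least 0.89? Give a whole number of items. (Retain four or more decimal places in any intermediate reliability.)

99

Short-form reliability: n = 24/58 = 0.4138; r_24 = n·r/(1+(n−1)r) ≈ 0.6627
Length factor from the short form to reach 0.89: n' = 0.89(1 − 0.6627) / [0.6627(1 − 0.89)] ≈ 4.1181
Total items = 4.1181 × 24 = 98.83, rounded up to 99.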